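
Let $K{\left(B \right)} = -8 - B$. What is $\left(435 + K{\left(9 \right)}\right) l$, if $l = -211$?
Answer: $-88198$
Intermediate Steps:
$\left(435 + K{\left(9 \right)}\right) l = \left(435 - 17\right) \left(-211\right) = 418 \left(-211\right) = -88198$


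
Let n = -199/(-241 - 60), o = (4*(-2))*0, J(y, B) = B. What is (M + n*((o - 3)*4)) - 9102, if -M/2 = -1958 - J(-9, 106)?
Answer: -1499562/301 ≈ -4981.9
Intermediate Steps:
o = 0 (o = -8*0 = 0)
M = 4128 (M = -2*(-1958 - 1*106) = -2*(-1958 - 106) = -2*(-2064) = 4128)
n = 199/301 (n = -199/(-301) = -199*(-1/301) = 199/301 ≈ 0.66113)
(M + n*((o - 3)*4)) - 9102 = (4128 + 199*((0 - 3)*4)/301) - 9102 = (4128 + 199*(-3*4)/301) - 9102 = (4128 + (199/301)*(-12)) - 9102 = (4128 - 2388/301) - 9102 = 1240140/301 - 9102 = -1499562/301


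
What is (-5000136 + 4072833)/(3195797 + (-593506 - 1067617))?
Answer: -309101/511558 ≈ -0.60423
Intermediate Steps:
(-5000136 + 4072833)/(3195797 + (-593506 - 1067617)) = -927303/(3195797 - 1661123) = -927303/1534674 = -927303*1/1534674 = -309101/511558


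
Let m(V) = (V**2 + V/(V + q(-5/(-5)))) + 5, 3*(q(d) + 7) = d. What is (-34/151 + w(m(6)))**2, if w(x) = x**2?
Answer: 23898068100/22801 ≈ 1.0481e+6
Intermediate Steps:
q(d) = -7 + d/3
m(V) = 5 + V**2 + V/(-20/3 + V) (m(V) = (V**2 + V/(V + (-7 + (-5/(-5))/3))) + 5 = (V**2 + V/(V + (-7 + (-5*(-1/5))/3))) + 5 = (V**2 + V/(V + (-7 + (1/3)*1))) + 5 = (V**2 + V/(V + (-7 + 1/3))) + 5 = (V**2 + V/(V - 20/3)) + 5 = (V**2 + V/(-20/3 + V)) + 5 = 5 + V**2 + V/(-20/3 + V))
(-34/151 + w(m(6)))**2 = (-34/151 + ((-100 - 20*6**2 + 3*6**3 + 18*6)/(-20 + 3*6))**2)**2 = (-34*1/151 + ((-100 - 20*36 + 3*216 + 108)/(-20 + 18))**2)**2 = (-34/151 + ((-100 - 720 + 648 + 108)/(-2))**2)**2 = (-34/151 + (-1/2*(-64))**2)**2 = (-34/151 + 32**2)**2 = (-34/151 + 1024)**2 = (154590/151)**2 = 23898068100/22801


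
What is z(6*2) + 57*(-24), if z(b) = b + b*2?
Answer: -1332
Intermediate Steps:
z(b) = 3*b (z(b) = b + 2*b = 3*b)
z(6*2) + 57*(-24) = 3*(6*2) + 57*(-24) = 3*12 - 1368 = 36 - 1368 = -1332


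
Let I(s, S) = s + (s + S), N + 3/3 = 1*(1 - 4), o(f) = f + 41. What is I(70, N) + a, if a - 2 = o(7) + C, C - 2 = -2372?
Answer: -2184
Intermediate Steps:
o(f) = 41 + f
C = -2370 (C = 2 - 2372 = -2370)
N = -4 (N = -1 + 1*(1 - 4) = -1 + 1*(-3) = -1 - 3 = -4)
I(s, S) = S + 2*s (I(s, S) = s + (S + s) = S + 2*s)
a = -2320 (a = 2 + ((41 + 7) - 2370) = 2 + (48 - 2370) = 2 - 2322 = -2320)
I(70, N) + a = (-4 + 2*70) - 2320 = (-4 + 140) - 2320 = 136 - 2320 = -2184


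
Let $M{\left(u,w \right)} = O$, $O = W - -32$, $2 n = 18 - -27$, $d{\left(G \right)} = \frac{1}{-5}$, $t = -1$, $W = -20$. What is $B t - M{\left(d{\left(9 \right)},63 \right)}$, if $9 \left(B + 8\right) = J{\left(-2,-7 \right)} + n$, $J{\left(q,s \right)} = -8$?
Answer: $- \frac{101}{18} \approx -5.6111$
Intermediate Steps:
$d{\left(G \right)} = - \frac{1}{5}$
$n = \frac{45}{2}$ ($n = \frac{18 - -27}{2} = \frac{18 + 27}{2} = \frac{1}{2} \cdot 45 = \frac{45}{2} \approx 22.5$)
$B = - \frac{115}{18}$ ($B = -8 + \frac{-8 + \frac{45}{2}}{9} = -8 + \frac{1}{9} \cdot \frac{29}{2} = -8 + \frac{29}{18} = - \frac{115}{18} \approx -6.3889$)
$O = 12$ ($O = -20 - -32 = -20 + 32 = 12$)
$M{\left(u,w \right)} = 12$
$B t - M{\left(d{\left(9 \right)},63 \right)} = \left(- \frac{115}{18}\right) \left(-1\right) - 12 = \frac{115}{18} - 12 = - \frac{101}{18}$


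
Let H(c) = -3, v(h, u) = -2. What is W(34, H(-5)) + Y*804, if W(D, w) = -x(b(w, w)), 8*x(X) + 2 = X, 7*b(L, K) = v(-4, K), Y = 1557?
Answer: 8762798/7 ≈ 1.2518e+6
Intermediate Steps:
b(L, K) = -2/7 (b(L, K) = (1/7)*(-2) = -2/7)
x(X) = -1/4 + X/8
W(D, w) = 2/7 (W(D, w) = -(-1/4 + (1/8)*(-2/7)) = -(-1/4 - 1/28) = -1*(-2/7) = 2/7)
W(34, H(-5)) + Y*804 = 2/7 + 1557*804 = 2/7 + 1251828 = 8762798/7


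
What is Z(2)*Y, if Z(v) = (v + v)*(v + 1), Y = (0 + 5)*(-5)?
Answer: -300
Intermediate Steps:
Y = -25 (Y = 5*(-5) = -25)
Z(v) = 2*v*(1 + v) (Z(v) = (2*v)*(1 + v) = 2*v*(1 + v))
Z(2)*Y = (2*2*(1 + 2))*(-25) = (2*2*3)*(-25) = 12*(-25) = -300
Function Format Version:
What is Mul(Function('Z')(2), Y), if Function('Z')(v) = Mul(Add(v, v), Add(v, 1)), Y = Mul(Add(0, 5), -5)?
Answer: -300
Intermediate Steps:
Y = -25 (Y = Mul(5, -5) = -25)
Function('Z')(v) = Mul(2, v, Add(1, v)) (Function('Z')(v) = Mul(Mul(2, v), Add(1, v)) = Mul(2, v, Add(1, v)))
Mul(Function('Z')(2), Y) = Mul(Mul(2, 2, Add(1, 2)), -25) = Mul(Mul(2, 2, 3), -25) = Mul(12, -25) = -300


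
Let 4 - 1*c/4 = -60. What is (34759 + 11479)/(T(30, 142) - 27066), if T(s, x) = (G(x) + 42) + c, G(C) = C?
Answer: -23119/13313 ≈ -1.7366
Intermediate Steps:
c = 256 (c = 16 - 4*(-60) = 16 + 240 = 256)
T(s, x) = 298 + x (T(s, x) = (x + 42) + 256 = (42 + x) + 256 = 298 + x)
(34759 + 11479)/(T(30, 142) - 27066) = (34759 + 11479)/((298 + 142) - 27066) = 46238/(440 - 27066) = 46238/(-26626) = 46238*(-1/26626) = -23119/13313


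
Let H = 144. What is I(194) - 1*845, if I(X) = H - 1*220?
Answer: -921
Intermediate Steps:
I(X) = -76 (I(X) = 144 - 1*220 = 144 - 220 = -76)
I(194) - 1*845 = -76 - 1*845 = -76 - 845 = -921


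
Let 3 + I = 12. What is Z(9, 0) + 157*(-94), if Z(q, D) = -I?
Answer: -14767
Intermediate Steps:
I = 9 (I = -3 + 12 = 9)
Z(q, D) = -9 (Z(q, D) = -1*9 = -9)
Z(9, 0) + 157*(-94) = -9 + 157*(-94) = -9 - 14758 = -14767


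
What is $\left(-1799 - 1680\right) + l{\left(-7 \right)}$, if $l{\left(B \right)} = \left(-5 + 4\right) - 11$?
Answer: $-3491$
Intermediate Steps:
$l{\left(B \right)} = -12$ ($l{\left(B \right)} = -1 - 11 = -12$)
$\left(-1799 - 1680\right) + l{\left(-7 \right)} = \left(-1799 - 1680\right) - 12 = -3479 - 12 = -3491$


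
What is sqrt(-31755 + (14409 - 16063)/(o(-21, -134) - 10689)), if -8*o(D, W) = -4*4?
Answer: I*sqrt(3626783399297)/10687 ≈ 178.2*I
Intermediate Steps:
o(D, W) = 2 (o(D, W) = -(-1)*4/2 = -1/8*(-16) = 2)
sqrt(-31755 + (14409 - 16063)/(o(-21, -134) - 10689)) = sqrt(-31755 + (14409 - 16063)/(2 - 10689)) = sqrt(-31755 - 1654/(-10687)) = sqrt(-31755 - 1654*(-1/10687)) = sqrt(-31755 + 1654/10687) = sqrt(-339364031/10687) = I*sqrt(3626783399297)/10687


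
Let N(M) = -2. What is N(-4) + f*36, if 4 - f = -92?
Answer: 3454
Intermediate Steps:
f = 96 (f = 4 - 1*(-92) = 4 + 92 = 96)
N(-4) + f*36 = -2 + 96*36 = -2 + 3456 = 3454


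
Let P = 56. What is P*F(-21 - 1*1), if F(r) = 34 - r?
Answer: 3136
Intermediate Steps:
P*F(-21 - 1*1) = 56*(34 - (-21 - 1*1)) = 56*(34 - (-21 - 1)) = 56*(34 - 1*(-22)) = 56*(34 + 22) = 56*56 = 3136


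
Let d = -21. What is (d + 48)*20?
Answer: 540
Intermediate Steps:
(d + 48)*20 = (-21 + 48)*20 = 27*20 = 540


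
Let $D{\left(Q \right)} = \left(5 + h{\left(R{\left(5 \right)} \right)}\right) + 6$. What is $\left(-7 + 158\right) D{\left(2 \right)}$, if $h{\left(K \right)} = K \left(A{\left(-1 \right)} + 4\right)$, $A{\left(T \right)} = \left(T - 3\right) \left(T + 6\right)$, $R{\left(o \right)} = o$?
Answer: $-10419$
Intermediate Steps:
$A{\left(T \right)} = \left(-3 + T\right) \left(6 + T\right)$
$h{\left(K \right)} = - 16 K$ ($h{\left(K \right)} = K \left(\left(-18 + \left(-1\right)^{2} + 3 \left(-1\right)\right) + 4\right) = K \left(\left(-18 + 1 - 3\right) + 4\right) = K \left(-20 + 4\right) = K \left(-16\right) = - 16 K$)
$D{\left(Q \right)} = -69$ ($D{\left(Q \right)} = \left(5 - 80\right) + 6 = -75 + 6 = -69$)
$\left(-7 + 158\right) D{\left(2 \right)} = \left(-7 + 158\right) \left(-69\right) = 151 \left(-69\right) = -10419$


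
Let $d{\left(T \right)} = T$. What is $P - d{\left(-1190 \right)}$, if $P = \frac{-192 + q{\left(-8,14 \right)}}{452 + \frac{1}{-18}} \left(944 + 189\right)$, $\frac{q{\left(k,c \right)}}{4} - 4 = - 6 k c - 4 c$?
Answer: $\frac{56342122}{8135} \approx 6925.9$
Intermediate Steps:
$q{\left(k,c \right)} = 16 - 16 c - 24 c k$ ($q{\left(k,c \right)} = 16 + 4 \left(- 6 k c - 4 c\right) = 16 + 4 \left(- 6 c k - 4 c\right) = 16 + 4 \left(- 4 c - 6 c k\right) = 16 - \left(16 c + 24 c k\right) = 16 - 16 c - 24 c k$)
$P = \frac{46661472}{8135}$ ($P = \frac{-192 - \left(208 - 2688\right)}{452 + \frac{1}{-18}} \left(944 + 189\right) = \frac{-192 + \left(16 - 224 + 2688\right)}{452 - \frac{1}{18}} \cdot 1133 = \frac{-192 + 2480}{\frac{8135}{18}} \cdot 1133 = 2288 \cdot \frac{18}{8135} \cdot 1133 = \frac{41184}{8135} \cdot 1133 = \frac{46661472}{8135} \approx 5735.9$)
$P - d{\left(-1190 \right)} = \frac{46661472}{8135} - -1190 = \frac{46661472}{8135} + 1190 = \frac{56342122}{8135}$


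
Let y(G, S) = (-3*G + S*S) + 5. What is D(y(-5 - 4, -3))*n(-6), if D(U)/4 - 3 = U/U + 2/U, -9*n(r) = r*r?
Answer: -2656/41 ≈ -64.781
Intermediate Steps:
n(r) = -r**2/9 (n(r) = -r*r/9 = -r**2/9)
y(G, S) = 5 + S**2 - 3*G (y(G, S) = (-3*G + S**2) + 5 = (S**2 - 3*G) + 5 = 5 + S**2 - 3*G)
D(U) = 16 + 8/U (D(U) = 12 + 4*(U/U + 2/U) = 12 + 4*(1 + 2/U) = 12 + (4 + 8/U) = 16 + 8/U)
D(y(-5 - 4, -3))*n(-6) = (16 + 8/(5 + (-3)**2 - 3*(-5 - 4)))*(-1/9*(-6)**2) = (16 + 8/(5 + 9 - 3*(-9)))*(-1/9*36) = (16 + 8/(5 + 9 + 27))*(-4) = (16 + 8/41)*(-4) = (664/41)*(-4) = -2656/41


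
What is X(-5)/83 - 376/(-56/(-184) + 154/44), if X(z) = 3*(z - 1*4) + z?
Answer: -1441168/14525 ≈ -99.220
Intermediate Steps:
X(z) = -12 + 4*z (X(z) = 3*(z - 4) + z = 3*(-4 + z) + z = (-12 + 3*z) + z = -12 + 4*z)
X(-5)/83 - 376/(-56/(-184) + 154/44) = (-12 + 4*(-5))/83 - 376/(-56/(-184) + 154/44) = (-12 - 20)*(1/83) - 376/(-56*(-1/184) + 154*(1/44)) = -32*1/83 - 376/(7/23 + 7/2) = -32/83 - 376/175/46 = -32/83 - 376*46/175 = -32/83 - 17296/175 = -1441168/14525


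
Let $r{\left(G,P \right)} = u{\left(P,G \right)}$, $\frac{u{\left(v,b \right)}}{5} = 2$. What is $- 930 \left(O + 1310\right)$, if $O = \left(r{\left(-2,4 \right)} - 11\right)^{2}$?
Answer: $-1219230$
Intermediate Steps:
$u{\left(v,b \right)} = 10$ ($u{\left(v,b \right)} = 5 \cdot 2 = 10$)
$r{\left(G,P \right)} = 10$
$O = 1$ ($O = \left(10 - 11\right)^{2} = \left(-1\right)^{2} = 1$)
$- 930 \left(O + 1310\right) = - 930 \left(1 + 1310\right) = \left(-930\right) 1311 = -1219230$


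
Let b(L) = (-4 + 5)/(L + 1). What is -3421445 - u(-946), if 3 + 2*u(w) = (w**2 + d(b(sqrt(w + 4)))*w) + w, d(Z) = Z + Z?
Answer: (-7736857*sqrt(942) + 7734965*I)/(2*(sqrt(942) - I)) ≈ -3.8684e+6 - 30.79*I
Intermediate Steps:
b(L) = 1/(1 + L)
d(Z) = 2*Z
u(w) = -3/2 + w/2 + w**2/2 + w/(1 + sqrt(4 + w)) (u(w) = -3/2 + ((w**2 + (2/(1 + sqrt(w + 4)))*w) + w)/2 = -3/2 + ((w**2 + (2/(1 + sqrt(4 + w)))*w) + w)/2 = -3/2 + ((w**2 + 2*w/(1 + sqrt(4 + w))) + w)/2 = -3/2 + (w + w**2 + 2*w/(1 + sqrt(4 + w)))/2 = -3/2 + (w/2 + w**2/2 + w/(1 + sqrt(4 + w))) = -3/2 + w/2 + w**2/2 + w/(1 + sqrt(4 + w)))
-3421445 - u(-946) = -3421445 - (-946 + (1 + sqrt(4 - 946))*(-3 - 946 + (-946)**2)/2)/(1 + sqrt(4 - 946)) = -3421445 - (-946 + (1 + sqrt(-942))*(-3 - 946 + 894916)/2)/(1 + sqrt(-942)) = -3421445 - (-946 + (1/2)*(1 + I*sqrt(942))*893967)/(1 + I*sqrt(942)) = -3421445 - (-946 + (893967/2 + 893967*I*sqrt(942)/2))/(1 + I*sqrt(942)) = -3421445 - (892075/2 + 893967*I*sqrt(942)/2)/(1 + I*sqrt(942))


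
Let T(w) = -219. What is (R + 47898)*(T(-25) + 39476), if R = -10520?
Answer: 1467348146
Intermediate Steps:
(R + 47898)*(T(-25) + 39476) = (-10520 + 47898)*(-219 + 39476) = 37378*39257 = 1467348146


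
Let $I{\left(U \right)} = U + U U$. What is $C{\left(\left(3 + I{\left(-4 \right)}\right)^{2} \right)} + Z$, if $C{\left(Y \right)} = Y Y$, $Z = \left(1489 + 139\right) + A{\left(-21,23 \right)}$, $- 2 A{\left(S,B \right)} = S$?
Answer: $\frac{104527}{2} \approx 52264.0$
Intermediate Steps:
$I{\left(U \right)} = U + U^{2}$
$A{\left(S,B \right)} = - \frac{S}{2}$
$Z = \frac{3277}{2}$ ($Z = \left(1489 + 139\right) - - \frac{21}{2} = 1628 + \frac{21}{2} = \frac{3277}{2} \approx 1638.5$)
$C{\left(Y \right)} = Y^{2}$
$C{\left(\left(3 + I{\left(-4 \right)}\right)^{2} \right)} + Z = \left(\left(3 - 4 \left(1 - 4\right)\right)^{2}\right)^{2} + \frac{3277}{2} = \left(\left(3 - -12\right)^{2}\right)^{2} + \frac{3277}{2} = \left(\left(3 + 12\right)^{2}\right)^{2} + \frac{3277}{2} = \left(15^{2}\right)^{2} + \frac{3277}{2} = 225^{2} + \frac{3277}{2} = 50625 + \frac{3277}{2} = \frac{104527}{2}$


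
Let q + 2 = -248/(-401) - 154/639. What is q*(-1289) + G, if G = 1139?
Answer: 827770861/256239 ≈ 3230.5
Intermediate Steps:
q = -415760/256239 (q = -2 + (-248/(-401) - 154/639) = -2 + (-248*(-1/401) - 154*1/639) = -2 + (248/401 - 154/639) = -2 + 96718/256239 = -415760/256239 ≈ -1.6225)
q*(-1289) + G = -415760/256239*(-1289) + 1139 = 535914640/256239 + 1139 = 827770861/256239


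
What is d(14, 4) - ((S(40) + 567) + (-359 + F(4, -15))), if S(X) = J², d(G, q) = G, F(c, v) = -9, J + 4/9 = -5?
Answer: -17386/81 ≈ -214.64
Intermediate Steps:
J = -49/9 (J = -4/9 - 5 = -49/9 ≈ -5.4444)
S(X) = 2401/81 (S(X) = (-49/9)² = 2401/81)
d(14, 4) - ((S(40) + 567) + (-359 + F(4, -15))) = 14 - ((2401/81 + 567) + (-359 - 9)) = 14 - (48328/81 - 368) = 14 - 1*18520/81 = 14 - 18520/81 = -17386/81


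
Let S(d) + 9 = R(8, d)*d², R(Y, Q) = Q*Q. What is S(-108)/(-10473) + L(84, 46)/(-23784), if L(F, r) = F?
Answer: -89882989115/6919162 ≈ -12990.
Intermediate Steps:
R(Y, Q) = Q²
S(d) = -9 + d⁴ (S(d) = -9 + d²*d² = -9 + d⁴)
S(-108)/(-10473) + L(84, 46)/(-23784) = (-9 + (-108)⁴)/(-10473) + 84/(-23784) = (-9 + 136048896)*(-1/10473) + 84*(-1/23784) = 136048887*(-1/10473) - 7/1982 = -45349629/3491 - 7/1982 = -89882989115/6919162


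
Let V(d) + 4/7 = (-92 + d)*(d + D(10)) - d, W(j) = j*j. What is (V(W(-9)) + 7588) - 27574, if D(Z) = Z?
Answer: -147480/7 ≈ -21069.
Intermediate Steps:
W(j) = j²
V(d) = -4/7 - d + (-92 + d)*(10 + d) (V(d) = -4/7 + ((-92 + d)*(d + 10) - d) = -4/7 + ((-92 + d)*(10 + d) - d) = -4/7 + (-d + (-92 + d)*(10 + d)) = -4/7 - d + (-92 + d)*(10 + d))
(V(W(-9)) + 7588) - 27574 = ((-6444/7 + ((-9)²)² - 83*(-9)²) + 7588) - 27574 = ((-6444/7 + 81² - 83*81) + 7588) - 27574 = ((-6444/7 + 6561 - 6723) + 7588) - 27574 = (-7578/7 + 7588) - 27574 = 45538/7 - 27574 = -147480/7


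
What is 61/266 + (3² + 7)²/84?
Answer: 2615/798 ≈ 3.2769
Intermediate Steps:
61/266 + (3² + 7)²/84 = 61*(1/266) + (9 + 7)²*(1/84) = 61/266 + 16²*(1/84) = 61/266 + 256*(1/84) = 61/266 + 64/21 = 2615/798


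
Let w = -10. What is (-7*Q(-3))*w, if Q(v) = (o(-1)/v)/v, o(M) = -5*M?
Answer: 350/9 ≈ 38.889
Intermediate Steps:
Q(v) = 5/v**2 (Q(v) = ((-5*(-1))/v)/v = (5/v)/v = 5/v**2)
(-7*Q(-3))*w = -35/(-3)**2*(-10) = -35/9*(-10) = 350/9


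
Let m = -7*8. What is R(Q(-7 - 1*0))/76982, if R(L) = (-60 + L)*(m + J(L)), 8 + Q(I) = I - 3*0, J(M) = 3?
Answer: 3975/76982 ≈ 0.051635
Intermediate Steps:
m = -56
Q(I) = -8 + I (Q(I) = -8 + (I - 3*0) = -8 + (I + 0) = -8 + I)
R(L) = 3180 - 53*L (R(L) = (-60 + L)*(-56 + 3) = (-60 + L)*(-53) = 3180 - 53*L)
R(Q(-7 - 1*0))/76982 = (3180 - 53*(-8 + (-7 - 1*0)))/76982 = (3180 - 53*(-8 + (-7 + 0)))*(1/76982) = (3180 - 53*(-8 - 7))*(1/76982) = (3180 - 53*(-15))*(1/76982) = (3180 + 795)*(1/76982) = 3975*(1/76982) = 3975/76982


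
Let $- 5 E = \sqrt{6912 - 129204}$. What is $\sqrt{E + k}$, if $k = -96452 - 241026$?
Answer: $\frac{\sqrt{-8436950 - 30 i \sqrt{3397}}}{5} \approx 0.060197 - 580.93 i$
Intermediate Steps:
$E = - \frac{6 i \sqrt{3397}}{5}$ ($E = - \frac{\sqrt{6912 - 129204}}{5} = - \frac{\sqrt{-122292}}{5} = - \frac{6 i \sqrt{3397}}{5} \approx - 69.941 i$)
$k = -337478$ ($k = -96452 - 241026 = -337478$)
$\sqrt{E + k} = \sqrt{- \frac{6 i \sqrt{3397}}{5} - 337478} = \sqrt{-337478 - \frac{6 i \sqrt{3397}}{5}}$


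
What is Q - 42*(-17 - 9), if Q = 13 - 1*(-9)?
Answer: 1114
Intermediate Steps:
Q = 22 (Q = 13 + 9 = 22)
Q - 42*(-17 - 9) = 22 - 42*(-17 - 9) = 22 - 42*(-26) = 22 + 1092 = 1114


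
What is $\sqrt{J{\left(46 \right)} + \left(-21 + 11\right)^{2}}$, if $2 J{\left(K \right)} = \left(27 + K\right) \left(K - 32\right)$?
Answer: $\sqrt{611} \approx 24.718$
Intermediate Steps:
$J{\left(K \right)} = \frac{\left(-32 + K\right) \left(27 + K\right)}{2}$ ($J{\left(K \right)} = \frac{\left(27 + K\right) \left(K - 32\right)}{2} = \frac{\left(27 + K\right) \left(-32 + K\right)}{2} = \frac{\left(-32 + K\right) \left(27 + K\right)}{2}$)
$\sqrt{J{\left(46 \right)} + \left(-21 + 11\right)^{2}} = \sqrt{\left(-432 + \frac{46^{2}}{2} - 115\right) + \left(-21 + 11\right)^{2}} = \sqrt{\left(-432 + \frac{1}{2} \cdot 2116 - 115\right) + \left(-10\right)^{2}} = \sqrt{\left(-432 + 1058 - 115\right) + 100} = \sqrt{511 + 100} = \sqrt{611}$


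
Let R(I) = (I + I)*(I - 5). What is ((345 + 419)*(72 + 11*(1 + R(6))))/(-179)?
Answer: -164260/179 ≈ -917.65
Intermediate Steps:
R(I) = 2*I*(-5 + I) (R(I) = (2*I)*(-5 + I) = 2*I*(-5 + I))
((345 + 419)*(72 + 11*(1 + R(6))))/(-179) = ((345 + 419)*(72 + 11*(1 + 2*6*(-5 + 6))))/(-179) = (764*(72 + 11*(1 + 2*6*1)))*(-1/179) = (764*(72 + 11*(1 + 12)))*(-1/179) = (764*(72 + 11*13))*(-1/179) = (764*(72 + 143))*(-1/179) = (764*215)*(-1/179) = 164260*(-1/179) = -164260/179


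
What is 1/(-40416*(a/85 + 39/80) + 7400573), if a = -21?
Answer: 85/628222703 ≈ 1.3530e-7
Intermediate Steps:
1/(-40416*(a/85 + 39/80) + 7400573) = 1/(-40416*(-21/85 + 39/80) + 7400573) = 1/(-40416*327/1360 + 7400573) = 1/(-826002/85 + 7400573) = 1/(628222703/85) = 85/628222703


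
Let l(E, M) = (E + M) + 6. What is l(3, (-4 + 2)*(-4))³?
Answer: 4913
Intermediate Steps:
l(E, M) = 6 + E + M
l(3, (-4 + 2)*(-4))³ = (6 + 3 + (-4 + 2)*(-4))³ = (6 + 3 - 2*(-4))³ = (6 + 3 + 8)³ = 17³ = 4913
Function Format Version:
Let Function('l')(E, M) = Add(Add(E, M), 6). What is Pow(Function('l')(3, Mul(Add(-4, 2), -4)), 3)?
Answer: 4913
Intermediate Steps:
Function('l')(E, M) = Add(6, E, M)
Pow(Function('l')(3, Mul(Add(-4, 2), -4)), 3) = Pow(Add(6, 3, Mul(Add(-4, 2), -4)), 3) = Pow(Add(6, 3, Mul(-2, -4)), 3) = Pow(Add(6, 3, 8), 3) = Pow(17, 3) = 4913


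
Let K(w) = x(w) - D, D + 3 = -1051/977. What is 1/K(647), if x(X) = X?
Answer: 977/636101 ≈ 0.0015359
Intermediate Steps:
D = -3982/977 (D = -3 - 1051/977 = -3982/977 ≈ -4.0757)
K(w) = 3982/977 + w (K(w) = w - 1*(-3982/977) = w + 3982/977 = 3982/977 + w)
1/K(647) = 1/(3982/977 + 647) = 1/(636101/977) = 977/636101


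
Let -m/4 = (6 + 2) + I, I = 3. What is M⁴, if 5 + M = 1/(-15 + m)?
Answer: 7676563456/12117361 ≈ 633.52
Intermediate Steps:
m = -44 (m = -4*((6 + 2) + 3) = -4*(8 + 3) = -4*11 = -44)
M = -296/59 (M = -5 + 1/(-15 - 44) = -5 + 1/(-59) = -5 - 1/59 = -296/59 ≈ -5.0170)
M⁴ = (-296/59)⁴ = 7676563456/12117361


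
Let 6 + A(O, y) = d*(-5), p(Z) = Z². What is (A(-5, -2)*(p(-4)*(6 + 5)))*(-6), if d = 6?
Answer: 38016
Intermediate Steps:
A(O, y) = -36 (A(O, y) = -6 + 6*(-5) = -6 - 30 = -36)
(A(-5, -2)*(p(-4)*(6 + 5)))*(-6) = -36*(-4)²*(6 + 5)*(-6) = -576*11*(-6) = -36*176*(-6) = -6336*(-6) = 38016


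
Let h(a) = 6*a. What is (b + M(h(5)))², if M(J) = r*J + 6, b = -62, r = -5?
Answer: 42436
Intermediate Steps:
M(J) = 6 - 5*J (M(J) = -5*J + 6 = 6 - 5*J)
(b + M(h(5)))² = (-62 + (6 - 30*5))² = (-62 + (6 - 5*30))² = (-62 + (6 - 150))² = (-62 - 144)² = (-206)² = 42436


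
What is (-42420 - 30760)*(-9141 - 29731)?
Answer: 2844652960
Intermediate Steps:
(-42420 - 30760)*(-9141 - 29731) = -73180*(-38872) = 2844652960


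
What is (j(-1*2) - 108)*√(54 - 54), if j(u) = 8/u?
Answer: 0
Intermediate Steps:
(j(-1*2) - 108)*√(54 - 54) = (8/((-1*2)) - 108)*√(54 - 54) = (8/(-2) - 108)*√0 = (8*(-½) - 108)*0 = (-4 - 108)*0 = -112*0 = 0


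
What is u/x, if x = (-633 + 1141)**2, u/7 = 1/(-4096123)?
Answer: -7/1057061885872 ≈ -6.6221e-12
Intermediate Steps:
u = -7/4096123 (u = 7/(-4096123) = 7*(-1/4096123) = -7/4096123 ≈ -1.7089e-6)
x = 258064 (x = 508**2 = 258064)
u/x = -7/4096123/258064 = -7/4096123*1/258064 = -7/1057061885872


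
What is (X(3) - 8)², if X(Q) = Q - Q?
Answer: 64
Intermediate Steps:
X(Q) = 0
(X(3) - 8)² = (0 - 8)² = (-8)² = 64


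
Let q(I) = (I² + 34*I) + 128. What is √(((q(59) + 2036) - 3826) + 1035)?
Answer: 18*√15 ≈ 69.714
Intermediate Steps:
q(I) = 128 + I² + 34*I
√(((q(59) + 2036) - 3826) + 1035) = √((((128 + 59² + 34*59) + 2036) - 3826) + 1035) = √((((128 + 3481 + 2006) + 2036) - 3826) + 1035) = √(((5615 + 2036) - 3826) + 1035) = √((7651 - 3826) + 1035) = √(3825 + 1035) = √4860 = 18*√15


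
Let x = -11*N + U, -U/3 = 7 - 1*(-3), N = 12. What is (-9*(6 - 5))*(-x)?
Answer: -1458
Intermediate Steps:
U = -30 (U = -3*(7 - 1*(-3)) = -3*(7 + 3) = -3*10 = -30)
x = -162 (x = -11*12 - 30 = -132 - 30 = -162)
(-9*(6 - 5))*(-x) = (-9*(6 - 5))*(-1*(-162)) = -9*1*162 = -9*162 = -1458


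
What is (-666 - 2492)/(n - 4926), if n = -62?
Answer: 1579/2494 ≈ 0.63312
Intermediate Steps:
(-666 - 2492)/(n - 4926) = (-666 - 2492)/(-62 - 4926) = -3158/(-4988) = -3158*(-1/4988) = 1579/2494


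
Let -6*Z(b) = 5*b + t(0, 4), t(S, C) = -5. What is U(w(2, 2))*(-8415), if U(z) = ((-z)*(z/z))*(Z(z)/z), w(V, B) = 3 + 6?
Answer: -56100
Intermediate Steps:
w(V, B) = 9
Z(b) = ⅚ - 5*b/6 (Z(b) = -(5*b - 5)/6 = -(-5 + 5*b)/6 = ⅚ - 5*b/6)
U(z) = -⅚ + 5*z/6 (U(z) = ((-z)*(z/z))*((⅚ - 5*z/6)/z) = (-z*1)*((⅚ - 5*z/6)/z) = (-z)*((⅚ - 5*z/6)/z) = -⅚ + 5*z/6)
U(w(2, 2))*(-8415) = (-⅚ + (⅚)*9)*(-8415) = (-⅚ + 15/2)*(-8415) = (20/3)*(-8415) = -56100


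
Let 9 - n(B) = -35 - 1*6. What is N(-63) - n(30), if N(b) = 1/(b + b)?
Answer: -6301/126 ≈ -50.008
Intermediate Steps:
n(B) = 50 (n(B) = 9 - (-35 - 1*6) = 9 - (-35 - 6) = 9 - 1*(-41) = 9 + 41 = 50)
N(b) = 1/(2*b)
N(-63) - n(30) = (½)/(-63) - 1*50 = (½)*(-1/63) - 50 = -1/126 - 50 = -6301/126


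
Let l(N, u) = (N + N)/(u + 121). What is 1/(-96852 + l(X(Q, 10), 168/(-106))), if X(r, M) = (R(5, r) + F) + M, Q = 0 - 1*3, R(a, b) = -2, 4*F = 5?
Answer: -12658/1225950655 ≈ -1.0325e-5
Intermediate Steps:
F = 5/4 (F = (¼)*5 = 5/4 ≈ 1.2500)
Q = -3 (Q = 0 - 3 = -3)
X(r, M) = -¾ + M (X(r, M) = (-2 + 5/4) + M = -¾ + M)
l(N, u) = 2*N/(121 + u) (l(N, u) = (2*N)/(121 + u) = 2*N/(121 + u))
1/(-96852 + l(X(Q, 10), 168/(-106))) = 1/(-96852 + 2*(-¾ + 10)/(121 + 168/(-106))) = 1/(-96852 + 2*(37/4)/(121 + 168*(-1/106))) = 1/(-96852 + 2*(37/4)/(121 - 84/53)) = 1/(-96852 + 2*(37/4)/(6329/53)) = 1/(-96852 + 2*(37/4)*(53/6329)) = 1/(-96852 + 1961/12658) = 1/(-1225950655/12658) = -12658/1225950655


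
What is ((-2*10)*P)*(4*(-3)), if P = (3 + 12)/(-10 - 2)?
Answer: -300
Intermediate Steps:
P = -5/4 (P = 15/(-12) = 15*(-1/12) = -5/4 ≈ -1.2500)
((-2*10)*P)*(4*(-3)) = (-2*10*(-5/4))*(4*(-3)) = -20*(-5/4)*(-12) = 25*(-12) = -300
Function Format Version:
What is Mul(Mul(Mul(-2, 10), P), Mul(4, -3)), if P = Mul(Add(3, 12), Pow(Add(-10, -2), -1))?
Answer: -300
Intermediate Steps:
P = Rational(-5, 4) (P = Mul(15, Pow(-12, -1)) = Mul(15, Rational(-1, 12)) = Rational(-5, 4) ≈ -1.2500)
Mul(Mul(Mul(-2, 10), P), Mul(4, -3)) = Mul(Mul(Mul(-2, 10), Rational(-5, 4)), Mul(4, -3)) = Mul(Mul(-20, Rational(-5, 4)), -12) = Mul(25, -12) = -300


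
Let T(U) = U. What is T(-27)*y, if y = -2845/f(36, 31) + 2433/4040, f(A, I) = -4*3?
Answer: -25926741/4040 ≈ -6417.5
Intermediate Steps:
f(A, I) = -12
y = 2880749/12120 (y = -2845/(-12) + 2433/4040 = -2845*(-1/12) + 2433*(1/4040) = 2845/12 + 2433/4040 = 2880749/12120 ≈ 237.69)
T(-27)*y = -27*2880749/12120 = -25926741/4040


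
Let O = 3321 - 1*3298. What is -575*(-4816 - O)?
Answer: 2782425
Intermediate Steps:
O = 23 (O = 3321 - 3298 = 23)
-575*(-4816 - O) = -575*(-4816 - 1*23) = -575*(-4816 - 23) = -575*(-4839) = 2782425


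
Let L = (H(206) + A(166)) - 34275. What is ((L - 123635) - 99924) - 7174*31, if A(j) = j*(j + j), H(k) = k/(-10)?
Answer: -2125683/5 ≈ -4.2514e+5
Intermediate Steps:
H(k) = -k/10 (H(k) = k*(-⅒) = -k/10)
A(j) = 2*j² (A(j) = j*(2*j) = 2*j²)
L = 104082/5 (L = (-⅒*206 + 2*166²) - 34275 = (-103/5 + 2*27556) - 34275 = (-103/5 + 55112) - 34275 = 275457/5 - 34275 = 104082/5 ≈ 20816.)
((L - 123635) - 99924) - 7174*31 = ((104082/5 - 123635) - 99924) - 7174*31 = (-514093/5 - 99924) - 1*222394 = -1013713/5 - 222394 = -2125683/5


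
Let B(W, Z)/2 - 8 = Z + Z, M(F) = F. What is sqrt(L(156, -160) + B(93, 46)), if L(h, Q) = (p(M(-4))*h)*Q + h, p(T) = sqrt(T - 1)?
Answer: 2*sqrt(89 - 6240*I*sqrt(5)) ≈ 167.58 - 166.52*I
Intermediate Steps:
p(T) = sqrt(-1 + T)
B(W, Z) = 16 + 4*Z (B(W, Z) = 16 + 2*(Z + Z) = 16 + 2*(2*Z) = 16 + 4*Z)
L(h, Q) = h + I*Q*h*sqrt(5) (L(h, Q) = (sqrt(-1 - 4)*h)*Q + h = (sqrt(-5)*h)*Q + h = ((I*sqrt(5))*h)*Q + h = (I*h*sqrt(5))*Q + h = I*Q*h*sqrt(5) + h = h + I*Q*h*sqrt(5))
sqrt(L(156, -160) + B(93, 46)) = sqrt(156*(1 + I*(-160)*sqrt(5)) + (16 + 4*46)) = sqrt(156*(1 - 160*I*sqrt(5)) + (16 + 184)) = sqrt((156 - 24960*I*sqrt(5)) + 200) = sqrt(356 - 24960*I*sqrt(5))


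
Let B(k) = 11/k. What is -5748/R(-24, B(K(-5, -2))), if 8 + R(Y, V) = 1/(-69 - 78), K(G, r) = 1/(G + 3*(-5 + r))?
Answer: 844956/1177 ≈ 717.89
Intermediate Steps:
K(G, r) = 1/(-15 + G + 3*r) (K(G, r) = 1/(G + (-15 + 3*r)) = 1/(-15 + G + 3*r))
R(Y, V) = -1177/147 (R(Y, V) = -8 + 1/(-69 - 78) = -8 + 1/(-147) = -8 - 1/147 = -1177/147)
-5748/R(-24, B(K(-5, -2))) = -5748/(-1177/147) = -5748*(-147/1177) = 844956/1177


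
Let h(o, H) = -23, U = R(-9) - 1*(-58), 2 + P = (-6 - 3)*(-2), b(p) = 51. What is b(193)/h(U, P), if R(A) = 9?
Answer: -51/23 ≈ -2.2174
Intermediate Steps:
P = 16 (P = -2 + (-6 - 3)*(-2) = -2 - 9*(-2) = -2 + 18 = 16)
U = 67 (U = 9 - 1*(-58) = 9 + 58 = 67)
b(193)/h(U, P) = 51/(-23) = 51*(-1/23) = -51/23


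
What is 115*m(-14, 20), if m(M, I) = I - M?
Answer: 3910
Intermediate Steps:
115*m(-14, 20) = 115*(20 - 1*(-14)) = 115*(20 + 14) = 115*34 = 3910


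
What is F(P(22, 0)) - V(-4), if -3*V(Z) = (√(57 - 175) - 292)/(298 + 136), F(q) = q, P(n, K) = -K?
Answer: -146/651 + I*√118/1302 ≈ -0.22427 + 0.0083431*I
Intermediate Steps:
V(Z) = 146/651 - I*√118/1302 (V(Z) = -(√(57 - 175) - 292)/(3*(298 + 136)) = -(√(-118) - 292)/(3*434) = -(I*√118 - 292)/(3*434) = -(-292 + I*√118)/(3*434) = -(-146/217 + I*√118/434)/3 = 146/651 - I*√118/1302)
F(P(22, 0)) - V(-4) = -1*0 - (146/651 - I*√118/1302) = 0 + (-146/651 + I*√118/1302) = -146/651 + I*√118/1302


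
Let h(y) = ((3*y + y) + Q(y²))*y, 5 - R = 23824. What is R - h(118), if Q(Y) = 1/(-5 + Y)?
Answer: -1106769403/13919 ≈ -79515.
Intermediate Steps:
R = -23819 (R = 5 - 1*23824 = 5 - 23824 = -23819)
h(y) = y*(1/(-5 + y²) + 4*y) (h(y) = ((3*y + y) + 1/(-5 + y²))*y = (4*y + 1/(-5 + y²))*y = (1/(-5 + y²) + 4*y)*y = y*(1/(-5 + y²) + 4*y))
R - h(118) = -23819 - 118*(1 + 4*118*(-5 + 118²))/(-5 + 118²) = -23819 - 118*(1 + 4*118*(-5 + 13924))/(-5 + 13924) = -23819 - 118*(1 + 4*118*13919)/13919 = -23819 - 118*(1 + 6569768)/13919 = -23819 - 118*6569769/13919 = -23819 - 1*775232742/13919 = -23819 - 775232742/13919 = -1106769403/13919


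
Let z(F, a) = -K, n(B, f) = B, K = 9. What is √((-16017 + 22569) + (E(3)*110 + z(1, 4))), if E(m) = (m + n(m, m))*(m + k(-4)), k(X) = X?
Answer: √5883 ≈ 76.701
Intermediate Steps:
z(F, a) = -9 (z(F, a) = -1*9 = -9)
E(m) = 2*m*(-4 + m) (E(m) = (m + m)*(m - 4) = (2*m)*(-4 + m) = 2*m*(-4 + m))
√((-16017 + 22569) + (E(3)*110 + z(1, 4))) = √((-16017 + 22569) + ((2*3*(-4 + 3))*110 - 9)) = √(6552 + ((2*3*(-1))*110 - 9)) = √(6552 + (-6*110 - 9)) = √(6552 + (-660 - 9)) = √(6552 - 669) = √5883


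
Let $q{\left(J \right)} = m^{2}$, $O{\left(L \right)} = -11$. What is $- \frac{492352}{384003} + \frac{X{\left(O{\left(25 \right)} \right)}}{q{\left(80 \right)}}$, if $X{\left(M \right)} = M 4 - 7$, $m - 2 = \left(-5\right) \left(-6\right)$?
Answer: $- \frac{523752601}{393219072} \approx -1.332$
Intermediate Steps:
$m = 32$ ($m = 2 - -30 = 2 + 30 = 32$)
$X{\left(M \right)} = -7 + 4 M$ ($X{\left(M \right)} = 4 M - 7 = -7 + 4 M$)
$q{\left(J \right)} = 1024$ ($q{\left(J \right)} = 32^{2} = 1024$)
$- \frac{492352}{384003} + \frac{X{\left(O{\left(25 \right)} \right)}}{q{\left(80 \right)}} = - \frac{492352}{384003} + \frac{-7 + 4 \left(-11\right)}{1024} = \left(-492352\right) \frac{1}{384003} + \left(-7 - 44\right) \frac{1}{1024} = - \frac{492352}{384003} - \frac{51}{1024} = - \frac{523752601}{393219072}$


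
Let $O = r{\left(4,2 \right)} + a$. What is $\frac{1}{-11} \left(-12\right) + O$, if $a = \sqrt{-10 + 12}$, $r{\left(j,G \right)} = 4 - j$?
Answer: $\frac{12}{11} + \sqrt{2} \approx 2.5051$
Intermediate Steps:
$a = \sqrt{2} \approx 1.4142$
$O = \sqrt{2}$ ($O = \left(4 - 4\right) + \sqrt{2} = 0 + \sqrt{2} = \sqrt{2} \approx 1.4142$)
$\frac{1}{-11} \left(-12\right) + O = \frac{1}{-11} \left(-12\right) + \sqrt{2} = \left(- \frac{1}{11}\right) \left(-12\right) + \sqrt{2} = \frac{12}{11} + \sqrt{2}$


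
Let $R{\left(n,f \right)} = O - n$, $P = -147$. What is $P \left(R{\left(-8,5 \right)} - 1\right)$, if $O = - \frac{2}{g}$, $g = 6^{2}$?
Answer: $- \frac{6125}{6} \approx -1020.8$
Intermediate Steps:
$g = 36$
$O = - \frac{1}{18}$ ($O = - \frac{2}{36} = \left(-2\right) \frac{1}{36} = - \frac{1}{18} \approx -0.055556$)
$R{\left(n,f \right)} = - \frac{1}{18} - n$
$P \left(R{\left(-8,5 \right)} - 1\right) = - 147 \left(\left(- \frac{1}{18} - -8\right) - 1\right) = - 147 \left(\left(- \frac{1}{18} + 8\right) - 1\right) = - 147 \left(\frac{143}{18} - 1\right) = \left(-147\right) \frac{125}{18} = - \frac{6125}{6}$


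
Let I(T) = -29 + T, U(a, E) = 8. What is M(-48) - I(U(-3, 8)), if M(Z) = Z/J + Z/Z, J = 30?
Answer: 102/5 ≈ 20.400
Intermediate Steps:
M(Z) = 1 + Z/30 (M(Z) = Z/30 + Z/Z = Z*(1/30) + 1 = Z/30 + 1 = 1 + Z/30)
M(-48) - I(U(-3, 8)) = (1 + (1/30)*(-48)) - (-29 + 8) = (1 - 8/5) - 1*(-21) = -⅗ + 21 = 102/5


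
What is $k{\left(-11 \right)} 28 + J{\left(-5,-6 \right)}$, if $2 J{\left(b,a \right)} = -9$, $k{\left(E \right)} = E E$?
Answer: $\frac{6767}{2} \approx 3383.5$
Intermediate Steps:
$k{\left(E \right)} = E^{2}$
$J{\left(b,a \right)} = - \frac{9}{2}$ ($J{\left(b,a \right)} = \frac{1}{2} \left(-9\right) = - \frac{9}{2}$)
$k{\left(-11 \right)} 28 + J{\left(-5,-6 \right)} = \left(-11\right)^{2} \cdot 28 - \frac{9}{2} = 121 \cdot 28 - \frac{9}{2} = 3388 - \frac{9}{2} = \frac{6767}{2}$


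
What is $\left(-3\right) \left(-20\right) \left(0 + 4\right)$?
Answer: $240$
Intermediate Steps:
$\left(-3\right) \left(-20\right) \left(0 + 4\right) = 60 \cdot 4 = 240$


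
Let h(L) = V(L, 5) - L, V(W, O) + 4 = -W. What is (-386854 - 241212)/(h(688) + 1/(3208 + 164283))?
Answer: 105195402406/231137579 ≈ 455.12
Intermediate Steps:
V(W, O) = -4 - W
h(L) = -4 - 2*L (h(L) = (-4 - L) - L = -4 - 2*L)
(-386854 - 241212)/(h(688) + 1/(3208 + 164283)) = (-386854 - 241212)/((-4 - 2*688) + 1/(3208 + 164283)) = -628066/((-4 - 1376) + 1/167491) = -628066/(-1380 + 1/167491) = -628066/(-231137579/167491) = -628066*(-167491/231137579) = 105195402406/231137579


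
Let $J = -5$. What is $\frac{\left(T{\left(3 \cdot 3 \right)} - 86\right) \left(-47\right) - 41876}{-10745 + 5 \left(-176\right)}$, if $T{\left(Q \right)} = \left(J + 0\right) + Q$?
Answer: $\frac{12674}{3875} \approx 3.2707$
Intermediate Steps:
$T{\left(Q \right)} = -5 + Q$ ($T{\left(Q \right)} = \left(-5 + 0\right) + Q = -5 + Q$)
$\frac{\left(T{\left(3 \cdot 3 \right)} - 86\right) \left(-47\right) - 41876}{-10745 + 5 \left(-176\right)} = \frac{\left(\left(-5 + 3 \cdot 3\right) - 86\right) \left(-47\right) - 41876}{-10745 + 5 \left(-176\right)} = \frac{\left(\left(-5 + 9\right) - 86\right) \left(-47\right) - 41876}{-10745 - 880} = \frac{\left(4 - 86\right) \left(-47\right) - 41876}{-11625} = \left(\left(-82\right) \left(-47\right) - 41876\right) \left(- \frac{1}{11625}\right) = \left(3854 - 41876\right) \left(- \frac{1}{11625}\right) = \left(-38022\right) \left(- \frac{1}{11625}\right) = \frac{12674}{3875}$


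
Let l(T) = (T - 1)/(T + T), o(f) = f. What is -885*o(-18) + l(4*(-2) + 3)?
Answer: 79653/5 ≈ 15931.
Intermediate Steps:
l(T) = (-1 + T)/(2*T) (l(T) = (-1 + T)/((2*T)) = (-1 + T)*(1/(2*T)) = (-1 + T)/(2*T))
-885*o(-18) + l(4*(-2) + 3) = -885*(-18) + (-1 + (4*(-2) + 3))/(2*(4*(-2) + 3)) = 15930 + (-1 + (-8 + 3))/(2*(-8 + 3)) = 15930 + (½)*(-1 - 5)/(-5) = 15930 + (½)*(-⅕)*(-6) = 15930 + ⅗ = 79653/5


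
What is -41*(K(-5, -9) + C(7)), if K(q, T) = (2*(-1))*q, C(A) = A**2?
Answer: -2419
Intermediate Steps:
K(q, T) = -2*q
-41*(K(-5, -9) + C(7)) = -41*(-2*(-5) + 7**2) = -41*(10 + 49) = -41*59 = -2419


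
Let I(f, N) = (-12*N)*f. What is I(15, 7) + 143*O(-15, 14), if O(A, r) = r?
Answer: 742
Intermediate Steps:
I(f, N) = -12*N*f
I(15, 7) + 143*O(-15, 14) = -12*7*15 + 143*14 = -1260 + 2002 = 742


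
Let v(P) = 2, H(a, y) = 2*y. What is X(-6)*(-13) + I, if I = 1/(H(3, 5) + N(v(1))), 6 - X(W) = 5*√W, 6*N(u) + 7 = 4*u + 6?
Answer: -5220/67 + 65*I*√6 ≈ -77.91 + 159.22*I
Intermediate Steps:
N(u) = -⅙ + 2*u/3 (N(u) = -7/6 + (4*u + 6)/6 = -7/6 + (6 + 4*u)/6 = -7/6 + (1 + 2*u/3) = -⅙ + 2*u/3)
X(W) = 6 - 5*√W
I = 6/67 (I = 1/(2*5 + (-⅙ + (⅔)*2)) = 1/(10 + (-⅙ + 4/3)) = 1/(10 + 7/6) = 1/(67/6) = 6/67 ≈ 0.089552)
X(-6)*(-13) + I = (6 - 5*I*√6)*(-13) + 6/67 = (-78 + 65*I*√6) + 6/67 = -5220/67 + 65*I*√6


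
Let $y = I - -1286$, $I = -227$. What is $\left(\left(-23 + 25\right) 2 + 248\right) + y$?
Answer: $1311$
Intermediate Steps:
$y = 1059$ ($y = -227 - -1286 = -227 + 1286 = 1059$)
$\left(\left(-23 + 25\right) 2 + 248\right) + y = \left(\left(-23 + 25\right) 2 + 248\right) + 1059 = \left(2 \cdot 2 + 248\right) + 1059 = \left(4 + 248\right) + 1059 = 252 + 1059 = 1311$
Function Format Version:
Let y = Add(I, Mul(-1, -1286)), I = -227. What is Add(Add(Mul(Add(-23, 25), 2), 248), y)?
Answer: 1311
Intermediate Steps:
y = 1059 (y = Add(-227, Mul(-1, -1286)) = Add(-227, 1286) = 1059)
Add(Add(Mul(Add(-23, 25), 2), 248), y) = Add(Add(Mul(Add(-23, 25), 2), 248), 1059) = Add(Add(Mul(2, 2), 248), 1059) = Add(Add(4, 248), 1059) = Add(252, 1059) = 1311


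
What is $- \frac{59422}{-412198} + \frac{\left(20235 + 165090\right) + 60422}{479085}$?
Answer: $\frac{64882305388}{98738939415} \approx 0.65711$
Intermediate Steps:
$- \frac{59422}{-412198} + \frac{\left(20235 + 165090\right) + 60422}{479085} = \left(-59422\right) \left(- \frac{1}{412198}\right) + \left(185325 + 60422\right) \frac{1}{479085} = \frac{29711}{206099} + 245747 \cdot \frac{1}{479085} = \frac{29711}{206099} + \frac{245747}{479085} = \frac{64882305388}{98738939415}$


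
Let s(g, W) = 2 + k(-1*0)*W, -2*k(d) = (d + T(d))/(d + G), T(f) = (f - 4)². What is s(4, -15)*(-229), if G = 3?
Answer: -9618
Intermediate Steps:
T(f) = (-4 + f)²
k(d) = -(d + (-4 + d)²)/(2*(3 + d)) (k(d) = -(d + (-4 + d)²)/(2*(d + 3)) = -(d + (-4 + d)²)/(2*(3 + d)))
s(g, W) = 2 - 8*W/3 (s(g, W) = 2 + ((-(-1)*0 - (-4 - 1*0)²)/(2*(3 - 1*0)))*W = 2 + ((-1*0 - (-4 + 0)²)/(2*(3 + 0)))*W = 2 + ((½)*(0 - 1*(-4)²)/3)*W = 2 + ((½)*(⅓)*(0 - 1*16))*W = 2 + ((½)*(⅓)*(0 - 16))*W = 2 + ((½)*(⅓)*(-16))*W = 2 - 8*W/3)
s(4, -15)*(-229) = (2 - 8/3*(-15))*(-229) = (2 + 40)*(-229) = 42*(-229) = -9618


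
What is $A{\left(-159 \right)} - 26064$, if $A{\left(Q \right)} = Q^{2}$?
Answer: $-783$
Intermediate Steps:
$A{\left(-159 \right)} - 26064 = \left(-159\right)^{2} - 26064 = 25281 - 26064 = -783$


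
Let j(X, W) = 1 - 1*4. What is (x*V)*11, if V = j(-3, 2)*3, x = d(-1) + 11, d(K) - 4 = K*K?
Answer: -1584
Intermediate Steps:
j(X, W) = -3 (j(X, W) = 1 - 4 = -3)
d(K) = 4 + K**2 (d(K) = 4 + K*K = 4 + K**2)
x = 16 (x = (4 + (-1)**2) + 11 = (4 + 1) + 11 = 5 + 11 = 16)
V = -9 (V = -3*3 = -9)
(x*V)*11 = (16*(-9))*11 = -144*11 = -1584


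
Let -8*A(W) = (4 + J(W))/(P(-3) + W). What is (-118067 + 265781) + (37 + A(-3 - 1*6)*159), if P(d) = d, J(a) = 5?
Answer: 4728509/32 ≈ 1.4777e+5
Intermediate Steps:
A(W) = -9/(8*(-3 + W)) (A(W) = -(4 + 5)/(8*(-3 + W)) = -9/(8*(-3 + W)))
(-118067 + 265781) + (37 + A(-3 - 1*6)*159) = (-118067 + 265781) + (37 - 9/(-24 + 8*(-3 - 1*6))*159) = 147714 + (37 - 9/(-24 + 8*(-3 - 6))*159) = 147714 + (37 - 9/(-24 + 8*(-9))*159) = 147714 + (37 - 9/(-24 - 72)*159) = 147714 + (37 - 9/(-96)*159) = 147714 + (37 - 9*(-1/96)*159) = 147714 + (37 + (3/32)*159) = 147714 + (37 + 477/32) = 147714 + 1661/32 = 4728509/32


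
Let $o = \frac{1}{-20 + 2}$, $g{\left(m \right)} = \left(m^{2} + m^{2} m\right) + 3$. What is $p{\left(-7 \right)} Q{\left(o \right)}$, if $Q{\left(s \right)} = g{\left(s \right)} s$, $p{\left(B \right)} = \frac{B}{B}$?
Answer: $- \frac{17513}{104976} \approx -0.16683$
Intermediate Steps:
$g{\left(m \right)} = 3 + m^{2} + m^{3}$ ($g{\left(m \right)} = \left(m^{2} + m^{3}\right) + 3 = 3 + m^{2} + m^{3}$)
$p{\left(B \right)} = 1$
$o = - \frac{1}{18}$ ($o = \frac{1}{-18} = - \frac{1}{18} \approx -0.055556$)
$Q{\left(s \right)} = s \left(3 + s^{2} + s^{3}\right)$ ($Q{\left(s \right)} = \left(3 + s^{2} + s^{3}\right) s = s \left(3 + s^{2} + s^{3}\right)$)
$p{\left(-7 \right)} Q{\left(o \right)} = 1 \left(- \frac{3 + \left(- \frac{1}{18}\right)^{2} + \left(- \frac{1}{18}\right)^{3}}{18}\right) = 1 \left(- \frac{3 + \frac{1}{324} - \frac{1}{5832}}{18}\right) = 1 \left(\left(- \frac{1}{18}\right) \frac{17513}{5832}\right) = 1 \left(- \frac{17513}{104976}\right) = - \frac{17513}{104976}$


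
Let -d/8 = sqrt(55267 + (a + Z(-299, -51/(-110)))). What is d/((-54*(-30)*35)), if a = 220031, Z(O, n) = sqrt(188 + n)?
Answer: -sqrt(3331105800 + 110*sqrt(2280410))/779625 ≈ -0.074032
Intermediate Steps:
d = -8*sqrt(275298 + sqrt(2280410)/110) (d = -8*sqrt(55267 + (220031 + sqrt(188 - 51/(-110)))) = -8*sqrt(55267 + (220031 + sqrt(188 - 51*(-1/110)))) = -8*sqrt(55267 + (220031 + sqrt(188 + 51/110))) = -8*sqrt(55267 + (220031 + sqrt(20731/110))) = -8*sqrt(55267 + (220031 + sqrt(2280410)/110)) = -8*sqrt(275298 + sqrt(2280410)/110) ≈ -4197.6)
d/((-54*(-30)*35)) = (-4*sqrt(3331105800 + 110*sqrt(2280410))/55)/((-54*(-30)*35)) = (-4*sqrt(3331105800 + 110*sqrt(2280410))/55)/((1620*35)) = -4*sqrt(3331105800 + 110*sqrt(2280410))/55/56700 = -4*sqrt(3331105800 + 110*sqrt(2280410))/55*(1/56700) = -sqrt(3331105800 + 110*sqrt(2280410))/779625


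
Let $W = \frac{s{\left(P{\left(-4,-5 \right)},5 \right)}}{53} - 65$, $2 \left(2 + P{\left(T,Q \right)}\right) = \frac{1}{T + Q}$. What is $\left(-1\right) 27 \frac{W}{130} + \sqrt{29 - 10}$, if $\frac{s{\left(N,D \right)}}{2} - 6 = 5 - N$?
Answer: $\frac{9231}{689} + \sqrt{19} \approx 17.757$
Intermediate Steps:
$P{\left(T,Q \right)} = -2 + \frac{1}{2 \left(Q + T\right)}$ ($P{\left(T,Q \right)} = -2 + \frac{1}{2 \left(T + Q\right)} = -2 + \frac{1}{2 \left(Q + T\right)}$)
$s{\left(N,D \right)} = 22 - 2 N$ ($s{\left(N,D \right)} = 12 + 2 \left(5 - N\right) = 12 - \left(-10 + 2 N\right) = 22 - 2 N$)
$W = - \frac{30770}{477}$ ($W = \frac{22 - 2 \frac{\frac{1}{2} - -10 - -8}{-5 - 4}}{53} - 65 = \left(22 - 2 \frac{\frac{1}{2} + 10 + 8}{-9}\right) \frac{1}{53} - 65 = \left(22 - 2 \left(\left(- \frac{1}{9}\right) \frac{37}{2}\right)\right) \frac{1}{53} - 65 = \left(22 - - \frac{37}{9}\right) \frac{1}{53} - 65 = \left(22 + \frac{37}{9}\right) \frac{1}{53} - 65 = \frac{235}{9} \cdot \frac{1}{53} - 65 = \frac{235}{477} - 65 = - \frac{30770}{477} \approx -64.507$)
$\left(-1\right) 27 \frac{W}{130} + \sqrt{29 - 10} = \left(-1\right) 27 \left(- \frac{30770}{477 \cdot 130}\right) + \sqrt{29 - 10} = - 27 \left(\left(- \frac{30770}{477}\right) \frac{1}{130}\right) + \sqrt{19} = \left(-27\right) \left(- \frac{3077}{6201}\right) + \sqrt{19} = \frac{9231}{689} + \sqrt{19}$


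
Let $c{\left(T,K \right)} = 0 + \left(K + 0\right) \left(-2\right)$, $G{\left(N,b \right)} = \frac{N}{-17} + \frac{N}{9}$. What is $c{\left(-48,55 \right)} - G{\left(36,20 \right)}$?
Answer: $- \frac{1902}{17} \approx -111.88$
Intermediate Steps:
$G{\left(N,b \right)} = \frac{8 N}{153}$ ($G{\left(N,b \right)} = N \left(- \frac{1}{17}\right) + N \frac{1}{9} = - \frac{N}{17} + \frac{N}{9} = \frac{8 N}{153}$)
$c{\left(T,K \right)} = - 2 K$ ($c{\left(T,K \right)} = 0 + K \left(-2\right) = 0 - 2 K = - 2 K$)
$c{\left(-48,55 \right)} - G{\left(36,20 \right)} = \left(-2\right) 55 - \frac{8}{153} \cdot 36 = -110 - \frac{32}{17} = - \frac{1902}{17}$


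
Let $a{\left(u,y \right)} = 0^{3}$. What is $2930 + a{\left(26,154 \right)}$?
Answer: $2930$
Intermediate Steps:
$a{\left(u,y \right)} = 0$
$2930 + a{\left(26,154 \right)} = 2930 + 0 = 2930$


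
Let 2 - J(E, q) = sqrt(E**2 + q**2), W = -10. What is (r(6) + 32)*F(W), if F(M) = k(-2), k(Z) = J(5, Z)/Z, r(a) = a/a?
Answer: -33 + 33*sqrt(29)/2 ≈ 55.855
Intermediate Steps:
r(a) = 1
J(E, q) = 2 - sqrt(E**2 + q**2)
k(Z) = (2 - sqrt(25 + Z**2))/Z (k(Z) = (2 - sqrt(5**2 + Z**2))/Z = (2 - sqrt(25 + Z**2))/Z)
F(M) = -1 + sqrt(29)/2 (F(M) = (2 - sqrt(25 + (-2)**2))/(-2) = -(2 - sqrt(25 + 4))/2 = -(2 - sqrt(29))/2 = -1 + sqrt(29)/2)
(r(6) + 32)*F(W) = (1 + 32)*(-1 + sqrt(29)/2) = 33*(-1 + sqrt(29)/2) = -33 + 33*sqrt(29)/2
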